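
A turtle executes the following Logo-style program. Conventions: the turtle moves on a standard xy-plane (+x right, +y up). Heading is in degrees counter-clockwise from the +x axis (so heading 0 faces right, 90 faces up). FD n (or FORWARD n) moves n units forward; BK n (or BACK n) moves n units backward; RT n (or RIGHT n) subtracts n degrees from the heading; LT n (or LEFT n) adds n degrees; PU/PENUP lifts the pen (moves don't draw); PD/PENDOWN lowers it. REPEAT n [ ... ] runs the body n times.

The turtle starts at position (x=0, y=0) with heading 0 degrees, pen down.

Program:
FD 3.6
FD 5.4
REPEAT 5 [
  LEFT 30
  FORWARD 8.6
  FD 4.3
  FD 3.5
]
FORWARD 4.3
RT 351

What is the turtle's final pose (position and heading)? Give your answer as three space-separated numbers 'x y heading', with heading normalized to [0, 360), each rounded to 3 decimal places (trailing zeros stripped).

Executing turtle program step by step:
Start: pos=(0,0), heading=0, pen down
FD 3.6: (0,0) -> (3.6,0) [heading=0, draw]
FD 5.4: (3.6,0) -> (9,0) [heading=0, draw]
REPEAT 5 [
  -- iteration 1/5 --
  LT 30: heading 0 -> 30
  FD 8.6: (9,0) -> (16.448,4.3) [heading=30, draw]
  FD 4.3: (16.448,4.3) -> (20.172,6.45) [heading=30, draw]
  FD 3.5: (20.172,6.45) -> (23.203,8.2) [heading=30, draw]
  -- iteration 2/5 --
  LT 30: heading 30 -> 60
  FD 8.6: (23.203,8.2) -> (27.503,15.648) [heading=60, draw]
  FD 4.3: (27.503,15.648) -> (29.653,19.372) [heading=60, draw]
  FD 3.5: (29.653,19.372) -> (31.403,22.403) [heading=60, draw]
  -- iteration 3/5 --
  LT 30: heading 60 -> 90
  FD 8.6: (31.403,22.403) -> (31.403,31.003) [heading=90, draw]
  FD 4.3: (31.403,31.003) -> (31.403,35.303) [heading=90, draw]
  FD 3.5: (31.403,35.303) -> (31.403,38.803) [heading=90, draw]
  -- iteration 4/5 --
  LT 30: heading 90 -> 120
  FD 8.6: (31.403,38.803) -> (27.103,46.251) [heading=120, draw]
  FD 4.3: (27.103,46.251) -> (24.953,49.975) [heading=120, draw]
  FD 3.5: (24.953,49.975) -> (23.203,53.006) [heading=120, draw]
  -- iteration 5/5 --
  LT 30: heading 120 -> 150
  FD 8.6: (23.203,53.006) -> (15.755,57.306) [heading=150, draw]
  FD 4.3: (15.755,57.306) -> (12.031,59.456) [heading=150, draw]
  FD 3.5: (12.031,59.456) -> (9,61.206) [heading=150, draw]
]
FD 4.3: (9,61.206) -> (5.276,63.356) [heading=150, draw]
RT 351: heading 150 -> 159
Final: pos=(5.276,63.356), heading=159, 18 segment(s) drawn

Answer: 5.276 63.356 159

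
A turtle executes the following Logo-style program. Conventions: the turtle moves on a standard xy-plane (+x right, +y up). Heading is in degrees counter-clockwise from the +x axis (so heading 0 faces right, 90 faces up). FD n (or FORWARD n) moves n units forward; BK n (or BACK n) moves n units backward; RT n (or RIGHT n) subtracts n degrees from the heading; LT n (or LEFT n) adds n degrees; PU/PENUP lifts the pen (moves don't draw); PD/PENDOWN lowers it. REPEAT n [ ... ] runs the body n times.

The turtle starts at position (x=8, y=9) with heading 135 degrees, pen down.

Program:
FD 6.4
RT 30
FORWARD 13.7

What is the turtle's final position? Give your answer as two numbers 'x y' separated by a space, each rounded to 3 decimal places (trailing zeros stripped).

Answer: -0.071 26.759

Derivation:
Executing turtle program step by step:
Start: pos=(8,9), heading=135, pen down
FD 6.4: (8,9) -> (3.475,13.525) [heading=135, draw]
RT 30: heading 135 -> 105
FD 13.7: (3.475,13.525) -> (-0.071,26.759) [heading=105, draw]
Final: pos=(-0.071,26.759), heading=105, 2 segment(s) drawn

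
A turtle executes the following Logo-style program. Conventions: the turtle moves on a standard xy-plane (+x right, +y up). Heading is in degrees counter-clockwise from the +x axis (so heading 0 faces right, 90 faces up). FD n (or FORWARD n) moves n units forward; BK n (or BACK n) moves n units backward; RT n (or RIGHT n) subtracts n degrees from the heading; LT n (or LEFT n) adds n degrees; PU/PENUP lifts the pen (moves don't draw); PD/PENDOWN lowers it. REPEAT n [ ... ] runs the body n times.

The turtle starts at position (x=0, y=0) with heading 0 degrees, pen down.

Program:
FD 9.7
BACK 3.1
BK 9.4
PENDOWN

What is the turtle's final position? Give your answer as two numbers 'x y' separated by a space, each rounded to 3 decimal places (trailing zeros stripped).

Answer: -2.8 0

Derivation:
Executing turtle program step by step:
Start: pos=(0,0), heading=0, pen down
FD 9.7: (0,0) -> (9.7,0) [heading=0, draw]
BK 3.1: (9.7,0) -> (6.6,0) [heading=0, draw]
BK 9.4: (6.6,0) -> (-2.8,0) [heading=0, draw]
PD: pen down
Final: pos=(-2.8,0), heading=0, 3 segment(s) drawn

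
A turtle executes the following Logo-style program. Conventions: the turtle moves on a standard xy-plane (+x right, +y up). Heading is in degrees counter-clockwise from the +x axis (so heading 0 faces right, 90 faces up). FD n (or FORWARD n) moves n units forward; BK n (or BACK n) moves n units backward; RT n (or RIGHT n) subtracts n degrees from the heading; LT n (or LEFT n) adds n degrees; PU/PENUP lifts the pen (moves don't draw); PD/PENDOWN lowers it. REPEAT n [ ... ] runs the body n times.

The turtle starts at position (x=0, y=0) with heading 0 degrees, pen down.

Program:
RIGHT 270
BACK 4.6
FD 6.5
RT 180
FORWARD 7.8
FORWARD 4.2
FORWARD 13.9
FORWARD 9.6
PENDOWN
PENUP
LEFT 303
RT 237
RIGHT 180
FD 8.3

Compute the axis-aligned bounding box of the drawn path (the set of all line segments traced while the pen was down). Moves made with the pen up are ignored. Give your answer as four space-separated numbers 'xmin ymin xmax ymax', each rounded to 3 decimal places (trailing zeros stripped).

Executing turtle program step by step:
Start: pos=(0,0), heading=0, pen down
RT 270: heading 0 -> 90
BK 4.6: (0,0) -> (0,-4.6) [heading=90, draw]
FD 6.5: (0,-4.6) -> (0,1.9) [heading=90, draw]
RT 180: heading 90 -> 270
FD 7.8: (0,1.9) -> (0,-5.9) [heading=270, draw]
FD 4.2: (0,-5.9) -> (0,-10.1) [heading=270, draw]
FD 13.9: (0,-10.1) -> (0,-24) [heading=270, draw]
FD 9.6: (0,-24) -> (0,-33.6) [heading=270, draw]
PD: pen down
PU: pen up
LT 303: heading 270 -> 213
RT 237: heading 213 -> 336
RT 180: heading 336 -> 156
FD 8.3: (0,-33.6) -> (-7.582,-30.224) [heading=156, move]
Final: pos=(-7.582,-30.224), heading=156, 6 segment(s) drawn

Segment endpoints: x in {0, 0, 0, 0, 0, 0, 0}, y in {-33.6, -24, -10.1, -5.9, -4.6, 0, 1.9}
xmin=0, ymin=-33.6, xmax=0, ymax=1.9

Answer: 0 -33.6 0 1.9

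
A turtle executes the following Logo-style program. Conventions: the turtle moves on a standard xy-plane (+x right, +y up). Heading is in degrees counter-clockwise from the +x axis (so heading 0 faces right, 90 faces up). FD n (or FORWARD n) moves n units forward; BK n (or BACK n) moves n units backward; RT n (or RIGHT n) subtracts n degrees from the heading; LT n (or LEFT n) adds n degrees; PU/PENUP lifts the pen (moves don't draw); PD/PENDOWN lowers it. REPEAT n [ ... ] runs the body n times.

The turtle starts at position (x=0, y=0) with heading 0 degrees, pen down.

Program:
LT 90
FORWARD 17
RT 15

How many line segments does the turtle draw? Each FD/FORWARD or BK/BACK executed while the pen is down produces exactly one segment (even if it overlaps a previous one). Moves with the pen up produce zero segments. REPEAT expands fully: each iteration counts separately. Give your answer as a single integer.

Executing turtle program step by step:
Start: pos=(0,0), heading=0, pen down
LT 90: heading 0 -> 90
FD 17: (0,0) -> (0,17) [heading=90, draw]
RT 15: heading 90 -> 75
Final: pos=(0,17), heading=75, 1 segment(s) drawn
Segments drawn: 1

Answer: 1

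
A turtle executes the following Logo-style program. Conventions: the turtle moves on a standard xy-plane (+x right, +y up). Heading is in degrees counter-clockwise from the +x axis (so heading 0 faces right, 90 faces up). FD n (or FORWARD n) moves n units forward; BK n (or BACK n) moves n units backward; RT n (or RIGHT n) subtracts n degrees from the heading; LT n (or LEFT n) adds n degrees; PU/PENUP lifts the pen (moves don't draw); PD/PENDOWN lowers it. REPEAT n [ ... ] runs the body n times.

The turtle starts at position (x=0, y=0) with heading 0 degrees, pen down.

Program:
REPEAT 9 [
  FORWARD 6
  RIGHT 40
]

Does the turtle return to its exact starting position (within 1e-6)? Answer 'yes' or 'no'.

Executing turtle program step by step:
Start: pos=(0,0), heading=0, pen down
REPEAT 9 [
  -- iteration 1/9 --
  FD 6: (0,0) -> (6,0) [heading=0, draw]
  RT 40: heading 0 -> 320
  -- iteration 2/9 --
  FD 6: (6,0) -> (10.596,-3.857) [heading=320, draw]
  RT 40: heading 320 -> 280
  -- iteration 3/9 --
  FD 6: (10.596,-3.857) -> (11.638,-9.766) [heading=280, draw]
  RT 40: heading 280 -> 240
  -- iteration 4/9 --
  FD 6: (11.638,-9.766) -> (8.638,-14.962) [heading=240, draw]
  RT 40: heading 240 -> 200
  -- iteration 5/9 --
  FD 6: (8.638,-14.962) -> (3,-17.014) [heading=200, draw]
  RT 40: heading 200 -> 160
  -- iteration 6/9 --
  FD 6: (3,-17.014) -> (-2.638,-14.962) [heading=160, draw]
  RT 40: heading 160 -> 120
  -- iteration 7/9 --
  FD 6: (-2.638,-14.962) -> (-5.638,-9.766) [heading=120, draw]
  RT 40: heading 120 -> 80
  -- iteration 8/9 --
  FD 6: (-5.638,-9.766) -> (-4.596,-3.857) [heading=80, draw]
  RT 40: heading 80 -> 40
  -- iteration 9/9 --
  FD 6: (-4.596,-3.857) -> (0,0) [heading=40, draw]
  RT 40: heading 40 -> 0
]
Final: pos=(0,0), heading=0, 9 segment(s) drawn

Start position: (0, 0)
Final position: (0, 0)
Distance = 0; < 1e-6 -> CLOSED

Answer: yes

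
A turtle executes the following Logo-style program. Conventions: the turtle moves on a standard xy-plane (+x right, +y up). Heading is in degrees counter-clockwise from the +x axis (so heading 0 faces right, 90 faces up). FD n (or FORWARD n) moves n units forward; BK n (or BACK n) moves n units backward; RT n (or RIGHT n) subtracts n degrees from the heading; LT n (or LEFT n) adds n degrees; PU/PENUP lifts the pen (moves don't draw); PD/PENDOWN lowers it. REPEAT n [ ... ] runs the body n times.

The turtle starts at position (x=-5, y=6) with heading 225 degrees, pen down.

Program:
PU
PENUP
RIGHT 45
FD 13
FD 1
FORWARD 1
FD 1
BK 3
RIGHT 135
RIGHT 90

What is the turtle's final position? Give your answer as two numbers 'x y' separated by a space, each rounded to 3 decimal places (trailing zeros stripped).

Answer: -18 6

Derivation:
Executing turtle program step by step:
Start: pos=(-5,6), heading=225, pen down
PU: pen up
PU: pen up
RT 45: heading 225 -> 180
FD 13: (-5,6) -> (-18,6) [heading=180, move]
FD 1: (-18,6) -> (-19,6) [heading=180, move]
FD 1: (-19,6) -> (-20,6) [heading=180, move]
FD 1: (-20,6) -> (-21,6) [heading=180, move]
BK 3: (-21,6) -> (-18,6) [heading=180, move]
RT 135: heading 180 -> 45
RT 90: heading 45 -> 315
Final: pos=(-18,6), heading=315, 0 segment(s) drawn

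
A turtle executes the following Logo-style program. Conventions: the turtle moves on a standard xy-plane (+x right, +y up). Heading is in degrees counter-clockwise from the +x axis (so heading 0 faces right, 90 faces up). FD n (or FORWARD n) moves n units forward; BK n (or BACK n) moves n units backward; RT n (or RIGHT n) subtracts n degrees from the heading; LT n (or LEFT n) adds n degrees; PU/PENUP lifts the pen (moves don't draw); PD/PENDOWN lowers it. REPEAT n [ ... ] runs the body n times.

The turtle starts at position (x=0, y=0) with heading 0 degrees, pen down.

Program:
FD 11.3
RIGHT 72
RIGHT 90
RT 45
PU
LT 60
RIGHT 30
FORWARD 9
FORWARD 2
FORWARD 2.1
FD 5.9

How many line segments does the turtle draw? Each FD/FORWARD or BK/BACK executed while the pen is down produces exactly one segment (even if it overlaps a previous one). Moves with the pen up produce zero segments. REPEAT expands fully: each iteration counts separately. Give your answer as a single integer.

Executing turtle program step by step:
Start: pos=(0,0), heading=0, pen down
FD 11.3: (0,0) -> (11.3,0) [heading=0, draw]
RT 72: heading 0 -> 288
RT 90: heading 288 -> 198
RT 45: heading 198 -> 153
PU: pen up
LT 60: heading 153 -> 213
RT 30: heading 213 -> 183
FD 9: (11.3,0) -> (2.312,-0.471) [heading=183, move]
FD 2: (2.312,-0.471) -> (0.315,-0.576) [heading=183, move]
FD 2.1: (0.315,-0.576) -> (-1.782,-0.686) [heading=183, move]
FD 5.9: (-1.782,-0.686) -> (-7.674,-0.994) [heading=183, move]
Final: pos=(-7.674,-0.994), heading=183, 1 segment(s) drawn
Segments drawn: 1

Answer: 1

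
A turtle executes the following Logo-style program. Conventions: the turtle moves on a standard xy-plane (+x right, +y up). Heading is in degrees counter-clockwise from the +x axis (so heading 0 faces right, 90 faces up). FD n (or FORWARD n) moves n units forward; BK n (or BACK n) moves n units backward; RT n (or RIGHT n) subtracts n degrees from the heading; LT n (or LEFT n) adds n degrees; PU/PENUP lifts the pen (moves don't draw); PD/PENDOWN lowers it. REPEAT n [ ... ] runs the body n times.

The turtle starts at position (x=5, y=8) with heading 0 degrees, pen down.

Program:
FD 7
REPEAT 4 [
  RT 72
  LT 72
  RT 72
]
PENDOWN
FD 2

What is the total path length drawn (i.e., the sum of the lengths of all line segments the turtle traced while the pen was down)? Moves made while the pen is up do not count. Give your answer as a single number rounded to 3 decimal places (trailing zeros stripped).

Answer: 9

Derivation:
Executing turtle program step by step:
Start: pos=(5,8), heading=0, pen down
FD 7: (5,8) -> (12,8) [heading=0, draw]
REPEAT 4 [
  -- iteration 1/4 --
  RT 72: heading 0 -> 288
  LT 72: heading 288 -> 0
  RT 72: heading 0 -> 288
  -- iteration 2/4 --
  RT 72: heading 288 -> 216
  LT 72: heading 216 -> 288
  RT 72: heading 288 -> 216
  -- iteration 3/4 --
  RT 72: heading 216 -> 144
  LT 72: heading 144 -> 216
  RT 72: heading 216 -> 144
  -- iteration 4/4 --
  RT 72: heading 144 -> 72
  LT 72: heading 72 -> 144
  RT 72: heading 144 -> 72
]
PD: pen down
FD 2: (12,8) -> (12.618,9.902) [heading=72, draw]
Final: pos=(12.618,9.902), heading=72, 2 segment(s) drawn

Segment lengths:
  seg 1: (5,8) -> (12,8), length = 7
  seg 2: (12,8) -> (12.618,9.902), length = 2
Total = 9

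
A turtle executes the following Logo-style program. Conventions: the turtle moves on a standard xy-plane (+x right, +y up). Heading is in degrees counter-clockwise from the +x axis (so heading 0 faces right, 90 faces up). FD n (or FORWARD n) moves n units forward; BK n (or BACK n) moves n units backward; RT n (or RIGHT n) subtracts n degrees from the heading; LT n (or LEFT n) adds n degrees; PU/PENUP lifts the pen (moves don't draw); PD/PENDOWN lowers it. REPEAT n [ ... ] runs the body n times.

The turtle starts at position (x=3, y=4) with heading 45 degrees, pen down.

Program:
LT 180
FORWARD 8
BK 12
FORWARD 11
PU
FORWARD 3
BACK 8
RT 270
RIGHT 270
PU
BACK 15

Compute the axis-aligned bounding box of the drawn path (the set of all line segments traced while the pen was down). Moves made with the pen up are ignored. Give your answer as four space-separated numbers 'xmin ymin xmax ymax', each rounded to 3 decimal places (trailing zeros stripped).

Answer: -2.657 -1.657 5.828 6.828

Derivation:
Executing turtle program step by step:
Start: pos=(3,4), heading=45, pen down
LT 180: heading 45 -> 225
FD 8: (3,4) -> (-2.657,-1.657) [heading=225, draw]
BK 12: (-2.657,-1.657) -> (5.828,6.828) [heading=225, draw]
FD 11: (5.828,6.828) -> (-1.95,-0.95) [heading=225, draw]
PU: pen up
FD 3: (-1.95,-0.95) -> (-4.071,-3.071) [heading=225, move]
BK 8: (-4.071,-3.071) -> (1.586,2.586) [heading=225, move]
RT 270: heading 225 -> 315
RT 270: heading 315 -> 45
PU: pen up
BK 15: (1.586,2.586) -> (-9.021,-8.021) [heading=45, move]
Final: pos=(-9.021,-8.021), heading=45, 3 segment(s) drawn

Segment endpoints: x in {-2.657, -1.95, 3, 5.828}, y in {-1.657, -0.95, 4, 6.828}
xmin=-2.657, ymin=-1.657, xmax=5.828, ymax=6.828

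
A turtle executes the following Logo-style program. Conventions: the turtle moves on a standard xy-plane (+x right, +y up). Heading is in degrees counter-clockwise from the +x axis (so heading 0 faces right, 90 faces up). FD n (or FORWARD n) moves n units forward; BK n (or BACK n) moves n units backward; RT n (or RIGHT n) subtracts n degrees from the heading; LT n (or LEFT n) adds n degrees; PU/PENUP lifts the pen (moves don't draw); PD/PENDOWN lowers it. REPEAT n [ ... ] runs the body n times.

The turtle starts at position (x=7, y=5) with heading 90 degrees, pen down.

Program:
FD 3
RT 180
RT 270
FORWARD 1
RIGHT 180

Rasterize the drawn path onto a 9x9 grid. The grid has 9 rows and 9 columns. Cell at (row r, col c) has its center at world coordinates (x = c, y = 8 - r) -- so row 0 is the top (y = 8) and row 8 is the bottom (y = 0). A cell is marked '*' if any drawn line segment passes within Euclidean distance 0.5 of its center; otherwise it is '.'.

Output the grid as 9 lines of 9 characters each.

Answer: .......**
.......*.
.......*.
.......*.
.........
.........
.........
.........
.........

Derivation:
Segment 0: (7,5) -> (7,8)
Segment 1: (7,8) -> (8,8)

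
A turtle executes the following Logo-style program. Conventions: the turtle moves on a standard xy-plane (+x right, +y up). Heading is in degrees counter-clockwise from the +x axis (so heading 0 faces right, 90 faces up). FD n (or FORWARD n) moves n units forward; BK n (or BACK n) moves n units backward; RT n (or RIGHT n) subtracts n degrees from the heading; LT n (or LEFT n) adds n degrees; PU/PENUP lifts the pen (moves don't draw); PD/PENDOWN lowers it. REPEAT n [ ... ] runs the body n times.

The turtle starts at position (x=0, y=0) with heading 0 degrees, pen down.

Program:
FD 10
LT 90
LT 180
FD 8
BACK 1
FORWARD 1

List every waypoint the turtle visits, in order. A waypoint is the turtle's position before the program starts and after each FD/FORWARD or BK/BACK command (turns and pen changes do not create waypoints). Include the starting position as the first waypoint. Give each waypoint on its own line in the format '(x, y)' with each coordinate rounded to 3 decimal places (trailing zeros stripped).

Executing turtle program step by step:
Start: pos=(0,0), heading=0, pen down
FD 10: (0,0) -> (10,0) [heading=0, draw]
LT 90: heading 0 -> 90
LT 180: heading 90 -> 270
FD 8: (10,0) -> (10,-8) [heading=270, draw]
BK 1: (10,-8) -> (10,-7) [heading=270, draw]
FD 1: (10,-7) -> (10,-8) [heading=270, draw]
Final: pos=(10,-8), heading=270, 4 segment(s) drawn
Waypoints (5 total):
(0, 0)
(10, 0)
(10, -8)
(10, -7)
(10, -8)

Answer: (0, 0)
(10, 0)
(10, -8)
(10, -7)
(10, -8)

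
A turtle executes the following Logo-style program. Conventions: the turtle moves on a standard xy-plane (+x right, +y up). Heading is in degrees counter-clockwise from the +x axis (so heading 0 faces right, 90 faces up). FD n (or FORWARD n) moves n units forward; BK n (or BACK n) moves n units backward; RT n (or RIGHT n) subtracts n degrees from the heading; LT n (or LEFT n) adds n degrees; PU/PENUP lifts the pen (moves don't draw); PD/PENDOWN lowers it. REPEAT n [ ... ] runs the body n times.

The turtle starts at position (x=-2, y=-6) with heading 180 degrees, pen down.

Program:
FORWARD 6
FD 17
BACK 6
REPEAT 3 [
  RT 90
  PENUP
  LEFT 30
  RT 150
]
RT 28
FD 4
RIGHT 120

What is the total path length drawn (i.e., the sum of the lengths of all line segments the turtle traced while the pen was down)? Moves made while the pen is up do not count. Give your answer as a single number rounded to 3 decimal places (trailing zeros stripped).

Answer: 29

Derivation:
Executing turtle program step by step:
Start: pos=(-2,-6), heading=180, pen down
FD 6: (-2,-6) -> (-8,-6) [heading=180, draw]
FD 17: (-8,-6) -> (-25,-6) [heading=180, draw]
BK 6: (-25,-6) -> (-19,-6) [heading=180, draw]
REPEAT 3 [
  -- iteration 1/3 --
  RT 90: heading 180 -> 90
  PU: pen up
  LT 30: heading 90 -> 120
  RT 150: heading 120 -> 330
  -- iteration 2/3 --
  RT 90: heading 330 -> 240
  PU: pen up
  LT 30: heading 240 -> 270
  RT 150: heading 270 -> 120
  -- iteration 3/3 --
  RT 90: heading 120 -> 30
  PU: pen up
  LT 30: heading 30 -> 60
  RT 150: heading 60 -> 270
]
RT 28: heading 270 -> 242
FD 4: (-19,-6) -> (-20.878,-9.532) [heading=242, move]
RT 120: heading 242 -> 122
Final: pos=(-20.878,-9.532), heading=122, 3 segment(s) drawn

Segment lengths:
  seg 1: (-2,-6) -> (-8,-6), length = 6
  seg 2: (-8,-6) -> (-25,-6), length = 17
  seg 3: (-25,-6) -> (-19,-6), length = 6
Total = 29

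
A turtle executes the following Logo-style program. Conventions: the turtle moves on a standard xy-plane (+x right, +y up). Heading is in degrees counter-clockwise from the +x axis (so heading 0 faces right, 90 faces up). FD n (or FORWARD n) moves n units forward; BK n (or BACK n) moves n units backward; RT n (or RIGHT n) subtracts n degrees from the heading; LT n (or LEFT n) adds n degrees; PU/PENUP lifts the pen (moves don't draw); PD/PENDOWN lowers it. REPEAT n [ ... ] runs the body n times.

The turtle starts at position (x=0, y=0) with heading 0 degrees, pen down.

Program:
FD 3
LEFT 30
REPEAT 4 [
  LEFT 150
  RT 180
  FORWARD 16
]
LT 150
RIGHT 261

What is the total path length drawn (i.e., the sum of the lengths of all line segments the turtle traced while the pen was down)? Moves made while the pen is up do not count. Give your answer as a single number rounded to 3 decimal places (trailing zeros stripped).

Executing turtle program step by step:
Start: pos=(0,0), heading=0, pen down
FD 3: (0,0) -> (3,0) [heading=0, draw]
LT 30: heading 0 -> 30
REPEAT 4 [
  -- iteration 1/4 --
  LT 150: heading 30 -> 180
  RT 180: heading 180 -> 0
  FD 16: (3,0) -> (19,0) [heading=0, draw]
  -- iteration 2/4 --
  LT 150: heading 0 -> 150
  RT 180: heading 150 -> 330
  FD 16: (19,0) -> (32.856,-8) [heading=330, draw]
  -- iteration 3/4 --
  LT 150: heading 330 -> 120
  RT 180: heading 120 -> 300
  FD 16: (32.856,-8) -> (40.856,-21.856) [heading=300, draw]
  -- iteration 4/4 --
  LT 150: heading 300 -> 90
  RT 180: heading 90 -> 270
  FD 16: (40.856,-21.856) -> (40.856,-37.856) [heading=270, draw]
]
LT 150: heading 270 -> 60
RT 261: heading 60 -> 159
Final: pos=(40.856,-37.856), heading=159, 5 segment(s) drawn

Segment lengths:
  seg 1: (0,0) -> (3,0), length = 3
  seg 2: (3,0) -> (19,0), length = 16
  seg 3: (19,0) -> (32.856,-8), length = 16
  seg 4: (32.856,-8) -> (40.856,-21.856), length = 16
  seg 5: (40.856,-21.856) -> (40.856,-37.856), length = 16
Total = 67

Answer: 67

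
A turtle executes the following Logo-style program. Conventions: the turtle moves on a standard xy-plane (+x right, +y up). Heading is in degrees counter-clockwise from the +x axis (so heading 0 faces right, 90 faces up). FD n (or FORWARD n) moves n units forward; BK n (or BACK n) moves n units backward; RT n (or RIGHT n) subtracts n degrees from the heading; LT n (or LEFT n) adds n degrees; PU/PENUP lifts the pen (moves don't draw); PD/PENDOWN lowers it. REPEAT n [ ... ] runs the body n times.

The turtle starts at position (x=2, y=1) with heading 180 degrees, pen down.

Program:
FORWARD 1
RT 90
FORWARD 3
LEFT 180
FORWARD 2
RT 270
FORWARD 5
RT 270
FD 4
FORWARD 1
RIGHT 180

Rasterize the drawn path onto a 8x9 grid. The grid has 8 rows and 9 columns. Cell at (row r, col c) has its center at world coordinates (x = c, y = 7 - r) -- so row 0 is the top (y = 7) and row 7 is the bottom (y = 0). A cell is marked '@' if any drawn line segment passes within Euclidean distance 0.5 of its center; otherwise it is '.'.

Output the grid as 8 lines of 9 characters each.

Answer: ......@..
......@..
......@..
.@....@..
.@....@..
.@@@@@@..
.@@......
.........

Derivation:
Segment 0: (2,1) -> (1,1)
Segment 1: (1,1) -> (1,4)
Segment 2: (1,4) -> (1,2)
Segment 3: (1,2) -> (6,2)
Segment 4: (6,2) -> (6,6)
Segment 5: (6,6) -> (6,7)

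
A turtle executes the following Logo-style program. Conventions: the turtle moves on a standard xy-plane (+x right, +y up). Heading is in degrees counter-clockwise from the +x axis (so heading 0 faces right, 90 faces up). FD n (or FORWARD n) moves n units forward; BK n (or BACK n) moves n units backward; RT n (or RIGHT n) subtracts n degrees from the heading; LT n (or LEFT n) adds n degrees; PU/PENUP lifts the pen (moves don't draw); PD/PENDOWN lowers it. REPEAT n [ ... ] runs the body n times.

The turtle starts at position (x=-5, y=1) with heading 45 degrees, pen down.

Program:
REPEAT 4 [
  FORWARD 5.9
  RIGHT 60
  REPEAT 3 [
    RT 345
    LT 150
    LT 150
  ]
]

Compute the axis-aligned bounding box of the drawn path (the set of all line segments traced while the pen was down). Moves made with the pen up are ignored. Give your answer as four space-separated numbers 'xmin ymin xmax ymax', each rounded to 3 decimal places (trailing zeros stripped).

Executing turtle program step by step:
Start: pos=(-5,1), heading=45, pen down
REPEAT 4 [
  -- iteration 1/4 --
  FD 5.9: (-5,1) -> (-0.828,5.172) [heading=45, draw]
  RT 60: heading 45 -> 345
  REPEAT 3 [
    -- iteration 1/3 --
    RT 345: heading 345 -> 0
    LT 150: heading 0 -> 150
    LT 150: heading 150 -> 300
    -- iteration 2/3 --
    RT 345: heading 300 -> 315
    LT 150: heading 315 -> 105
    LT 150: heading 105 -> 255
    -- iteration 3/3 --
    RT 345: heading 255 -> 270
    LT 150: heading 270 -> 60
    LT 150: heading 60 -> 210
  ]
  -- iteration 2/4 --
  FD 5.9: (-0.828,5.172) -> (-5.938,2.222) [heading=210, draw]
  RT 60: heading 210 -> 150
  REPEAT 3 [
    -- iteration 1/3 --
    RT 345: heading 150 -> 165
    LT 150: heading 165 -> 315
    LT 150: heading 315 -> 105
    -- iteration 2/3 --
    RT 345: heading 105 -> 120
    LT 150: heading 120 -> 270
    LT 150: heading 270 -> 60
    -- iteration 3/3 --
    RT 345: heading 60 -> 75
    LT 150: heading 75 -> 225
    LT 150: heading 225 -> 15
  ]
  -- iteration 3/4 --
  FD 5.9: (-5.938,2.222) -> (-0.239,3.749) [heading=15, draw]
  RT 60: heading 15 -> 315
  REPEAT 3 [
    -- iteration 1/3 --
    RT 345: heading 315 -> 330
    LT 150: heading 330 -> 120
    LT 150: heading 120 -> 270
    -- iteration 2/3 --
    RT 345: heading 270 -> 285
    LT 150: heading 285 -> 75
    LT 150: heading 75 -> 225
    -- iteration 3/3 --
    RT 345: heading 225 -> 240
    LT 150: heading 240 -> 30
    LT 150: heading 30 -> 180
  ]
  -- iteration 4/4 --
  FD 5.9: (-0.239,3.749) -> (-6.139,3.749) [heading=180, draw]
  RT 60: heading 180 -> 120
  REPEAT 3 [
    -- iteration 1/3 --
    RT 345: heading 120 -> 135
    LT 150: heading 135 -> 285
    LT 150: heading 285 -> 75
    -- iteration 2/3 --
    RT 345: heading 75 -> 90
    LT 150: heading 90 -> 240
    LT 150: heading 240 -> 30
    -- iteration 3/3 --
    RT 345: heading 30 -> 45
    LT 150: heading 45 -> 195
    LT 150: heading 195 -> 345
  ]
]
Final: pos=(-6.139,3.749), heading=345, 4 segment(s) drawn

Segment endpoints: x in {-6.139, -5.938, -5, -0.828, -0.239}, y in {1, 2.222, 3.749, 3.749, 5.172}
xmin=-6.139, ymin=1, xmax=-0.239, ymax=5.172

Answer: -6.139 1 -0.239 5.172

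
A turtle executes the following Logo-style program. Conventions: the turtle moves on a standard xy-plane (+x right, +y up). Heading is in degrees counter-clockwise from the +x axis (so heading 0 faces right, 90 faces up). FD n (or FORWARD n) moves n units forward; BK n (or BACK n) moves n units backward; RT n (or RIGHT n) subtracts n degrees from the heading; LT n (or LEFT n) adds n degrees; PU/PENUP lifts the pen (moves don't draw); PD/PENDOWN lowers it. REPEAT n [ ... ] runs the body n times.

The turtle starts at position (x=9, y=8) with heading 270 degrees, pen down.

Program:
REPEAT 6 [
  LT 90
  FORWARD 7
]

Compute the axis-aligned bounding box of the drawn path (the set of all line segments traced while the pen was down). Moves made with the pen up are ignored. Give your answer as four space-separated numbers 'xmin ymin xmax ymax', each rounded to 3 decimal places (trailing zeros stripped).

Executing turtle program step by step:
Start: pos=(9,8), heading=270, pen down
REPEAT 6 [
  -- iteration 1/6 --
  LT 90: heading 270 -> 0
  FD 7: (9,8) -> (16,8) [heading=0, draw]
  -- iteration 2/6 --
  LT 90: heading 0 -> 90
  FD 7: (16,8) -> (16,15) [heading=90, draw]
  -- iteration 3/6 --
  LT 90: heading 90 -> 180
  FD 7: (16,15) -> (9,15) [heading=180, draw]
  -- iteration 4/6 --
  LT 90: heading 180 -> 270
  FD 7: (9,15) -> (9,8) [heading=270, draw]
  -- iteration 5/6 --
  LT 90: heading 270 -> 0
  FD 7: (9,8) -> (16,8) [heading=0, draw]
  -- iteration 6/6 --
  LT 90: heading 0 -> 90
  FD 7: (16,8) -> (16,15) [heading=90, draw]
]
Final: pos=(16,15), heading=90, 6 segment(s) drawn

Segment endpoints: x in {9, 9, 16, 16}, y in {8, 8, 8, 15, 15, 15}
xmin=9, ymin=8, xmax=16, ymax=15

Answer: 9 8 16 15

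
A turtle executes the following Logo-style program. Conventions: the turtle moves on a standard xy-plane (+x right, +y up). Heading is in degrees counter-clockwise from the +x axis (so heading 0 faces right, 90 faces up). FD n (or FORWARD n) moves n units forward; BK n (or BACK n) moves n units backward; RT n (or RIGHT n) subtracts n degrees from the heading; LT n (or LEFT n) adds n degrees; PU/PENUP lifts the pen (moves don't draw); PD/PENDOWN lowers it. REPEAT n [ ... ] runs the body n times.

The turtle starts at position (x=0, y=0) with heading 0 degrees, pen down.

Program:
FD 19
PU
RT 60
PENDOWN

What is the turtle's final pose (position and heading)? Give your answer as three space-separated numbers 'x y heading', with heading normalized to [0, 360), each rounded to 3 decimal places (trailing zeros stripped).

Executing turtle program step by step:
Start: pos=(0,0), heading=0, pen down
FD 19: (0,0) -> (19,0) [heading=0, draw]
PU: pen up
RT 60: heading 0 -> 300
PD: pen down
Final: pos=(19,0), heading=300, 1 segment(s) drawn

Answer: 19 0 300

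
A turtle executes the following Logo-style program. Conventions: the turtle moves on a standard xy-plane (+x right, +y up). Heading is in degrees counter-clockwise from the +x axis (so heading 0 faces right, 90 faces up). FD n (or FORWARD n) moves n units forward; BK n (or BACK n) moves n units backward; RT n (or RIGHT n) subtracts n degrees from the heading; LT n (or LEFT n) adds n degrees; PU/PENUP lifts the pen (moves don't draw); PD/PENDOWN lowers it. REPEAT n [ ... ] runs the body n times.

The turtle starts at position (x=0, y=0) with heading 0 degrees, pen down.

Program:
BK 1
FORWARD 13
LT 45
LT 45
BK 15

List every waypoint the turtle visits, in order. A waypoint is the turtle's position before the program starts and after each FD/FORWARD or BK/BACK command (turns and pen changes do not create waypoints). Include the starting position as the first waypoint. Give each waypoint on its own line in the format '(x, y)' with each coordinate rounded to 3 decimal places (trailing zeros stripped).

Answer: (0, 0)
(-1, 0)
(12, 0)
(12, -15)

Derivation:
Executing turtle program step by step:
Start: pos=(0,0), heading=0, pen down
BK 1: (0,0) -> (-1,0) [heading=0, draw]
FD 13: (-1,0) -> (12,0) [heading=0, draw]
LT 45: heading 0 -> 45
LT 45: heading 45 -> 90
BK 15: (12,0) -> (12,-15) [heading=90, draw]
Final: pos=(12,-15), heading=90, 3 segment(s) drawn
Waypoints (4 total):
(0, 0)
(-1, 0)
(12, 0)
(12, -15)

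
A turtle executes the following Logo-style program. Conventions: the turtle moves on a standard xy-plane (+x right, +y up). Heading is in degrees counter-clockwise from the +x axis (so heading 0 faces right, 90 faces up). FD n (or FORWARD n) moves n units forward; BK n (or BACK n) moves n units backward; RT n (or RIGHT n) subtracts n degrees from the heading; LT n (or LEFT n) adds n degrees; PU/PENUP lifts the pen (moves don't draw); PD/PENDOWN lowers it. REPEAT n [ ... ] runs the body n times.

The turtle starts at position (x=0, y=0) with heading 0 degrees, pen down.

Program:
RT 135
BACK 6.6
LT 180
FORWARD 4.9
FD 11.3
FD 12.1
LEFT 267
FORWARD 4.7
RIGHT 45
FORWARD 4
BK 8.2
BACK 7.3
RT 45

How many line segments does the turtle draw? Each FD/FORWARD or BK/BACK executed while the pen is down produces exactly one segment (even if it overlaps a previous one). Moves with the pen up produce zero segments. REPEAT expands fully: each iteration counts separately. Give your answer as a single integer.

Answer: 8

Derivation:
Executing turtle program step by step:
Start: pos=(0,0), heading=0, pen down
RT 135: heading 0 -> 225
BK 6.6: (0,0) -> (4.667,4.667) [heading=225, draw]
LT 180: heading 225 -> 45
FD 4.9: (4.667,4.667) -> (8.132,8.132) [heading=45, draw]
FD 11.3: (8.132,8.132) -> (16.122,16.122) [heading=45, draw]
FD 12.1: (16.122,16.122) -> (24.678,24.678) [heading=45, draw]
LT 267: heading 45 -> 312
FD 4.7: (24.678,24.678) -> (27.823,21.185) [heading=312, draw]
RT 45: heading 312 -> 267
FD 4: (27.823,21.185) -> (27.614,17.191) [heading=267, draw]
BK 8.2: (27.614,17.191) -> (28.043,25.379) [heading=267, draw]
BK 7.3: (28.043,25.379) -> (28.425,32.669) [heading=267, draw]
RT 45: heading 267 -> 222
Final: pos=(28.425,32.669), heading=222, 8 segment(s) drawn
Segments drawn: 8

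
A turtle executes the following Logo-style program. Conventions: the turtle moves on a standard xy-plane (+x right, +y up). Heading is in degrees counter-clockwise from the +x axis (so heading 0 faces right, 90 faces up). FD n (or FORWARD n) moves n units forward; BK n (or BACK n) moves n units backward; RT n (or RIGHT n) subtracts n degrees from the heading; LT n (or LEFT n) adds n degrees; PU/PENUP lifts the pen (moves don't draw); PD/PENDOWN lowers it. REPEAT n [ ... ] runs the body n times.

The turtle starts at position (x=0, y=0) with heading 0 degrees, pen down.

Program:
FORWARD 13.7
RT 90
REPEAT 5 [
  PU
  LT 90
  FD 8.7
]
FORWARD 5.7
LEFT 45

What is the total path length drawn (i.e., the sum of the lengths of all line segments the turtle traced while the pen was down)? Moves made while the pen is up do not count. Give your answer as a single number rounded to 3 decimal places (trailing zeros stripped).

Answer: 13.7

Derivation:
Executing turtle program step by step:
Start: pos=(0,0), heading=0, pen down
FD 13.7: (0,0) -> (13.7,0) [heading=0, draw]
RT 90: heading 0 -> 270
REPEAT 5 [
  -- iteration 1/5 --
  PU: pen up
  LT 90: heading 270 -> 0
  FD 8.7: (13.7,0) -> (22.4,0) [heading=0, move]
  -- iteration 2/5 --
  PU: pen up
  LT 90: heading 0 -> 90
  FD 8.7: (22.4,0) -> (22.4,8.7) [heading=90, move]
  -- iteration 3/5 --
  PU: pen up
  LT 90: heading 90 -> 180
  FD 8.7: (22.4,8.7) -> (13.7,8.7) [heading=180, move]
  -- iteration 4/5 --
  PU: pen up
  LT 90: heading 180 -> 270
  FD 8.7: (13.7,8.7) -> (13.7,0) [heading=270, move]
  -- iteration 5/5 --
  PU: pen up
  LT 90: heading 270 -> 0
  FD 8.7: (13.7,0) -> (22.4,0) [heading=0, move]
]
FD 5.7: (22.4,0) -> (28.1,0) [heading=0, move]
LT 45: heading 0 -> 45
Final: pos=(28.1,0), heading=45, 1 segment(s) drawn

Segment lengths:
  seg 1: (0,0) -> (13.7,0), length = 13.7
Total = 13.7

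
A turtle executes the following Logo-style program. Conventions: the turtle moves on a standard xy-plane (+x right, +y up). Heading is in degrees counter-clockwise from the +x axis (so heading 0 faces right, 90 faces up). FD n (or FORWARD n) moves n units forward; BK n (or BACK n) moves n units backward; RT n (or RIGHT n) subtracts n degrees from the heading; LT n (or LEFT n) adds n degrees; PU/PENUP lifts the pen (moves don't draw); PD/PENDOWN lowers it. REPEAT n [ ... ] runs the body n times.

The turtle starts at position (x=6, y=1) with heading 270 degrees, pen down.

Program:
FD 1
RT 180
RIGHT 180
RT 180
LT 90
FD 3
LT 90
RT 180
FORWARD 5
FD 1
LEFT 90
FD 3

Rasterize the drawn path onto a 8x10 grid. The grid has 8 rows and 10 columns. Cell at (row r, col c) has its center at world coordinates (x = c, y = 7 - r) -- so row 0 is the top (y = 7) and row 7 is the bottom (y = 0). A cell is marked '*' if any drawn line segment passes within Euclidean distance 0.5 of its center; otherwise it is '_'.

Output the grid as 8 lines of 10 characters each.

Answer: __________
****______
___*______
___*______
___*______
___*______
___*__*___
___****___

Derivation:
Segment 0: (6,1) -> (6,0)
Segment 1: (6,0) -> (3,-0)
Segment 2: (3,-0) -> (3,5)
Segment 3: (3,5) -> (3,6)
Segment 4: (3,6) -> (-0,6)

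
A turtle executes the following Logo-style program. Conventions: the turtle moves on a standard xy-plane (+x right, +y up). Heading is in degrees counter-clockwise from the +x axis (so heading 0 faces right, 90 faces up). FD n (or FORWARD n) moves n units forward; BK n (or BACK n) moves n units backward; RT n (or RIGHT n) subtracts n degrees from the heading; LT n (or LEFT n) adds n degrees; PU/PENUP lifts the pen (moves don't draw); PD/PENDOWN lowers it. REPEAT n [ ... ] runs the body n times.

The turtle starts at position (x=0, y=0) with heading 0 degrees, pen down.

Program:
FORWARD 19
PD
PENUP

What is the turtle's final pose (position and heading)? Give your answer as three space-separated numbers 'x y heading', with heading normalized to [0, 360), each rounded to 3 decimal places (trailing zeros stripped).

Answer: 19 0 0

Derivation:
Executing turtle program step by step:
Start: pos=(0,0), heading=0, pen down
FD 19: (0,0) -> (19,0) [heading=0, draw]
PD: pen down
PU: pen up
Final: pos=(19,0), heading=0, 1 segment(s) drawn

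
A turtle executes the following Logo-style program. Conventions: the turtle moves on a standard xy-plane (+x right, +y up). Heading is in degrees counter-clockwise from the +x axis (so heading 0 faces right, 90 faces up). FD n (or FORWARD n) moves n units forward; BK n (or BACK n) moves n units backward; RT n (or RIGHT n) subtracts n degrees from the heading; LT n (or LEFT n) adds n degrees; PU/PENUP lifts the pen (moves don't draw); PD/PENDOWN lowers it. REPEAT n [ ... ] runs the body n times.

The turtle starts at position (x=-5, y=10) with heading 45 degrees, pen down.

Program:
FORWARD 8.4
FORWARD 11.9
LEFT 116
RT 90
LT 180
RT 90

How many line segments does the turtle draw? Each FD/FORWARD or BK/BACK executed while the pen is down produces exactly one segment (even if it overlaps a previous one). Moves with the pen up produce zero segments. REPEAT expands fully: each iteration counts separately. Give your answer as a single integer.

Executing turtle program step by step:
Start: pos=(-5,10), heading=45, pen down
FD 8.4: (-5,10) -> (0.94,15.94) [heading=45, draw]
FD 11.9: (0.94,15.94) -> (9.354,24.354) [heading=45, draw]
LT 116: heading 45 -> 161
RT 90: heading 161 -> 71
LT 180: heading 71 -> 251
RT 90: heading 251 -> 161
Final: pos=(9.354,24.354), heading=161, 2 segment(s) drawn
Segments drawn: 2

Answer: 2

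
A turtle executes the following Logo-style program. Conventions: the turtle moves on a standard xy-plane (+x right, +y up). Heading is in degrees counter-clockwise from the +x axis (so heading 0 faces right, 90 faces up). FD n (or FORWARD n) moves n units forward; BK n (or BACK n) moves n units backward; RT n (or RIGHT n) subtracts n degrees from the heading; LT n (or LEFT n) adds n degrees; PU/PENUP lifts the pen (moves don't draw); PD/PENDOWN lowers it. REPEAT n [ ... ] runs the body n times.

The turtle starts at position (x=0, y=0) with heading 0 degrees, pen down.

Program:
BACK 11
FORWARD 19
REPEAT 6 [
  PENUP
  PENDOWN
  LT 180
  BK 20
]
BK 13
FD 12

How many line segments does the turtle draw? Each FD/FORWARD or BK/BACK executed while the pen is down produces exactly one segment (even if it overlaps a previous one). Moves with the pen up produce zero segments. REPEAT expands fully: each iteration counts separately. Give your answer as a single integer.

Answer: 10

Derivation:
Executing turtle program step by step:
Start: pos=(0,0), heading=0, pen down
BK 11: (0,0) -> (-11,0) [heading=0, draw]
FD 19: (-11,0) -> (8,0) [heading=0, draw]
REPEAT 6 [
  -- iteration 1/6 --
  PU: pen up
  PD: pen down
  LT 180: heading 0 -> 180
  BK 20: (8,0) -> (28,0) [heading=180, draw]
  -- iteration 2/6 --
  PU: pen up
  PD: pen down
  LT 180: heading 180 -> 0
  BK 20: (28,0) -> (8,0) [heading=0, draw]
  -- iteration 3/6 --
  PU: pen up
  PD: pen down
  LT 180: heading 0 -> 180
  BK 20: (8,0) -> (28,0) [heading=180, draw]
  -- iteration 4/6 --
  PU: pen up
  PD: pen down
  LT 180: heading 180 -> 0
  BK 20: (28,0) -> (8,0) [heading=0, draw]
  -- iteration 5/6 --
  PU: pen up
  PD: pen down
  LT 180: heading 0 -> 180
  BK 20: (8,0) -> (28,0) [heading=180, draw]
  -- iteration 6/6 --
  PU: pen up
  PD: pen down
  LT 180: heading 180 -> 0
  BK 20: (28,0) -> (8,0) [heading=0, draw]
]
BK 13: (8,0) -> (-5,0) [heading=0, draw]
FD 12: (-5,0) -> (7,0) [heading=0, draw]
Final: pos=(7,0), heading=0, 10 segment(s) drawn
Segments drawn: 10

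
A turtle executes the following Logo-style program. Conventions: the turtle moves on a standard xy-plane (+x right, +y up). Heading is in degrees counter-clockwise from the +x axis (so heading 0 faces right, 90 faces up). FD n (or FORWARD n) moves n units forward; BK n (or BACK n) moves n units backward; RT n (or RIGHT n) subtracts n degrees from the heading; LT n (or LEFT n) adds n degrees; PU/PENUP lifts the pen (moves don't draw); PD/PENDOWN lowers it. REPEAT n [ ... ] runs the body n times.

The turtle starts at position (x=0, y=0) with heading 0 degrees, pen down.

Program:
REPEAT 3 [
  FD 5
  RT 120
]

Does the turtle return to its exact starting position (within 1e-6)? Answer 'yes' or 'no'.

Executing turtle program step by step:
Start: pos=(0,0), heading=0, pen down
REPEAT 3 [
  -- iteration 1/3 --
  FD 5: (0,0) -> (5,0) [heading=0, draw]
  RT 120: heading 0 -> 240
  -- iteration 2/3 --
  FD 5: (5,0) -> (2.5,-4.33) [heading=240, draw]
  RT 120: heading 240 -> 120
  -- iteration 3/3 --
  FD 5: (2.5,-4.33) -> (0,0) [heading=120, draw]
  RT 120: heading 120 -> 0
]
Final: pos=(0,0), heading=0, 3 segment(s) drawn

Start position: (0, 0)
Final position: (0, 0)
Distance = 0; < 1e-6 -> CLOSED

Answer: yes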